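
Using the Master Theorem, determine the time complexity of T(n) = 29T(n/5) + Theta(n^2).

Master Theorem for T(n) = 29T(n/5) + O(n^2):

a = 29, b = 5, c = 2
log_b(a) = log_5(29) = 2.0922

Case 1: c = 2 < log_5(29) = 2.0922
T(n) = O(n^(log_5 29))

For T(n) = 29T(n/5) + O(n^2): log_5(29) = 2.0922. This is Case 1 of the Master Theorem (c < log_b(a), work dominated by leaves), giving O(n^(log_5 29)).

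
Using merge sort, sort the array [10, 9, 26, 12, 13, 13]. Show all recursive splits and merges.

Merge sort trace:

Split: [10, 9, 26, 12, 13, 13] -> [10, 9, 26] and [12, 13, 13]
  Split: [10, 9, 26] -> [10] and [9, 26]
    Split: [9, 26] -> [9] and [26]
    Merge: [9] + [26] -> [9, 26]
  Merge: [10] + [9, 26] -> [9, 10, 26]
  Split: [12, 13, 13] -> [12] and [13, 13]
    Split: [13, 13] -> [13] and [13]
    Merge: [13] + [13] -> [13, 13]
  Merge: [12] + [13, 13] -> [12, 13, 13]
Merge: [9, 10, 26] + [12, 13, 13] -> [9, 10, 12, 13, 13, 26]

Final sorted array: [9, 10, 12, 13, 13, 26]

The merge sort proceeds by recursively splitting the array and merging sorted halves.
After all merges, the sorted array is [9, 10, 12, 13, 13, 26].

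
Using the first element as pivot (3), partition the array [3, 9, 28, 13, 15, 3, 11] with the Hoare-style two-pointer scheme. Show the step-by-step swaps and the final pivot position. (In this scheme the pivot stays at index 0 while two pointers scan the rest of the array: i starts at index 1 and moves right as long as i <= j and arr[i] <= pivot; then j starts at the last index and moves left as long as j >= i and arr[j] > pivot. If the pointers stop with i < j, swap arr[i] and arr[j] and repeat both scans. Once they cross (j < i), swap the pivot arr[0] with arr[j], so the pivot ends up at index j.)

Hoare-style two-pointer partition with pivot = 3:

Initial array: [3, 9, 28, 13, 15, 3, 11]

Pointers start at i = 1, j = 6.
i stops at index 1 (arr[1]=9 > 3), j stops at index 5 (arr[5]=3 <= 3): swap arr[1] and arr[5], array becomes [3, 3, 28, 13, 15, 9, 11]
i ends at 2, j ends at 1: the pointers have crossed (j < i), so scanning stops.

Swap pivot arr[0] with arr[1] to place pivot at position 1: [3, 3, 28, 13, 15, 9, 11]
Pivot position: 1

After partitioning with pivot 3, the array becomes [3, 3, 28, 13, 15, 9, 11]. The pivot is placed at index 1. All elements to the left of the pivot are <= 3, and all elements to the right are > 3.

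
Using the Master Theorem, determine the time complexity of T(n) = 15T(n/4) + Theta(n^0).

Master Theorem for T(n) = 15T(n/4) + O(n^0):

a = 15, b = 4, c = 0
log_b(a) = log_4(15) = 1.9534

Case 1: c = 0 < log_4(15) = 1.9534
T(n) = O(n^(log_4 15))

For T(n) = 15T(n/4) + O(n^0): log_4(15) = 1.9534. This is Case 1 of the Master Theorem (c < log_b(a), work dominated by leaves), giving O(n^(log_4 15)).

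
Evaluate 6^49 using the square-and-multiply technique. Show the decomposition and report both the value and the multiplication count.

Computing 6^49 by squaring (build up from 6^1; each line after the first costs one multiplication):

6^1 = 6
6^2 = (6^1)^2 = 6^2 = 36
6^3 = 6 * 6^2 = 6 * 36 = 216
6^6 = (6^3)^2 = 216^2 = 46656
6^12 = (6^6)^2 = 46656^2 = 2176782336
6^24 = (6^12)^2 = 2176782336^2 = 4738381338321616896
6^48 = (6^24)^2 = 4738381338321616896^2 = 22452257707354557240087211123792674816
6^49 = 6 * 6^48 = 6 * 22452257707354557240087211123792674816 = 134713546244127343440523266742756048896

Result: 134713546244127343440523266742756048896
Multiplications needed: 7 (7 lines after 6^1)

6^49 = 134713546244127343440523266742756048896. Using exponentiation by squaring, this requires 7 multiplications. The key idea: if the exponent is even, square the half-power; if odd, multiply by the base once.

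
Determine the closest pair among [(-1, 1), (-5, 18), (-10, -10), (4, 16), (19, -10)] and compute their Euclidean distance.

Computing all pairwise distances among 5 points:

d((-1, 1), (-5, 18)) = 17.4642
d((-1, 1), (-10, -10)) = 14.2127
d((-1, 1), (4, 16)) = 15.8114
d((-1, 1), (19, -10)) = 22.8254
d((-5, 18), (-10, -10)) = 28.4429
d((-5, 18), (4, 16)) = 9.2195 <-- minimum
d((-5, 18), (19, -10)) = 36.8782
d((-10, -10), (4, 16)) = 29.5296
d((-10, -10), (19, -10)) = 29.0
d((4, 16), (19, -10)) = 30.0167

Closest pair: (-5, 18) and (4, 16) with distance 9.2195

The closest pair is (-5, 18) and (4, 16) with Euclidean distance 9.2195. For 5 points, brute-force pairwise comparison is shown above. For large n, the divide-and-conquer algorithm (sort by x, recurse on halves, check the dividing strip) achieves O(n log n).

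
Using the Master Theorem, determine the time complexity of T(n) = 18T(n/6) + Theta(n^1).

Master Theorem for T(n) = 18T(n/6) + O(n^1):

a = 18, b = 6, c = 1
log_b(a) = log_6(18) = 1.6131

Case 1: c = 1 < log_6(18) = 1.6131
T(n) = O(n^(log_6 18))

For T(n) = 18T(n/6) + O(n^1): log_6(18) = 1.6131. This is Case 1 of the Master Theorem (c < log_b(a), work dominated by leaves), giving O(n^(log_6 18)).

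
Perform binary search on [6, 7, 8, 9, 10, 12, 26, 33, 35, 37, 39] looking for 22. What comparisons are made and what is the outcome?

Binary search for 22 in [6, 7, 8, 9, 10, 12, 26, 33, 35, 37, 39]:

lo=0, hi=10, mid=5, arr[mid]=12 -> 12 < 22, search right half
lo=6, hi=10, mid=8, arr[mid]=35 -> 35 > 22, search left half
lo=6, hi=7, mid=6, arr[mid]=26 -> 26 > 22, search left half
lo=6 > hi=5, target 22 not found

Binary search determines that 22 is not in the array after 3 comparisons. The search space was exhausted without finding the target.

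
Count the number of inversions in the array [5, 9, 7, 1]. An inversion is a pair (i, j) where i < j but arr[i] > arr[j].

Finding inversions in [5, 9, 7, 1]:

(0, 3): arr[0]=5 > arr[3]=1
(1, 2): arr[1]=9 > arr[2]=7
(1, 3): arr[1]=9 > arr[3]=1
(2, 3): arr[2]=7 > arr[3]=1

Total inversions: 4

The array has 4 inversion(s): (0,3), (1,2), (1,3), (2,3). Each pair (i,j) satisfies i < j and arr[i] > arr[j].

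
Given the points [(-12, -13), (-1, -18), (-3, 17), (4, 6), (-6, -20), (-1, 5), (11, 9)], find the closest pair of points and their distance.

Computing all pairwise distances among 7 points:

d((-12, -13), (-1, -18)) = 12.083
d((-12, -13), (-3, 17)) = 31.3209
d((-12, -13), (4, 6)) = 24.8395
d((-12, -13), (-6, -20)) = 9.2195
d((-12, -13), (-1, 5)) = 21.095
d((-12, -13), (11, 9)) = 31.8277
d((-1, -18), (-3, 17)) = 35.0571
d((-1, -18), (4, 6)) = 24.5153
d((-1, -18), (-6, -20)) = 5.3852
d((-1, -18), (-1, 5)) = 23.0
d((-1, -18), (11, 9)) = 29.5466
d((-3, 17), (4, 6)) = 13.0384
d((-3, 17), (-6, -20)) = 37.1214
d((-3, 17), (-1, 5)) = 12.1655
d((-3, 17), (11, 9)) = 16.1245
d((4, 6), (-6, -20)) = 27.8568
d((4, 6), (-1, 5)) = 5.099 <-- minimum
d((4, 6), (11, 9)) = 7.6158
d((-6, -20), (-1, 5)) = 25.4951
d((-6, -20), (11, 9)) = 33.6155
d((-1, 5), (11, 9)) = 12.6491

Closest pair: (4, 6) and (-1, 5) with distance 5.099

The closest pair is (4, 6) and (-1, 5) with Euclidean distance 5.099. For 7 points, brute-force pairwise comparison is shown above. For large n, the divide-and-conquer algorithm (sort by x, recurse on halves, check the dividing strip) achieves O(n log n).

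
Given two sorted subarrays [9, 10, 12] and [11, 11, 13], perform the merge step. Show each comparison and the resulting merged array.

Merging process:

Compare 9 vs 11: take 9 from left. Merged: [9]
Compare 10 vs 11: take 10 from left. Merged: [9, 10]
Compare 12 vs 11: take 11 from right. Merged: [9, 10, 11]
Compare 12 vs 11: take 11 from right. Merged: [9, 10, 11, 11]
Compare 12 vs 13: take 12 from left. Merged: [9, 10, 11, 11, 12]
Append remaining from right: [13]. Merged: [9, 10, 11, 11, 12, 13]

Final merged array: [9, 10, 11, 11, 12, 13]
Total comparisons: 5

The merged array is [9, 10, 11, 11, 12, 13], requiring 5 comparisons. The merge step runs in O(n) time where n is the total number of elements.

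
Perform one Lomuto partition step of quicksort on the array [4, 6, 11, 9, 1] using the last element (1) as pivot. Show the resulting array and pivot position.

Lomuto partition with pivot = 1:

Initial array: [4, 6, 11, 9, 1]

arr[0]=4 > 1: no swap
arr[1]=6 > 1: no swap
arr[2]=11 > 1: no swap
arr[3]=9 > 1: no swap

Place pivot at position 0: [1, 6, 11, 9, 4]
Pivot position: 0

After partitioning with pivot 1, the array becomes [1, 6, 11, 9, 4]. The pivot is placed at index 0. All elements to the left of the pivot are <= 1, and all elements to the right are > 1.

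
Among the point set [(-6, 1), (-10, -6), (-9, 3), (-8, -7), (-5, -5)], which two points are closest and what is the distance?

Computing all pairwise distances among 5 points:

d((-6, 1), (-10, -6)) = 8.0623
d((-6, 1), (-9, 3)) = 3.6056
d((-6, 1), (-8, -7)) = 8.2462
d((-6, 1), (-5, -5)) = 6.0828
d((-10, -6), (-9, 3)) = 9.0554
d((-10, -6), (-8, -7)) = 2.2361 <-- minimum
d((-10, -6), (-5, -5)) = 5.099
d((-9, 3), (-8, -7)) = 10.0499
d((-9, 3), (-5, -5)) = 8.9443
d((-8, -7), (-5, -5)) = 3.6056

Closest pair: (-10, -6) and (-8, -7) with distance 2.2361

The closest pair is (-10, -6) and (-8, -7) with Euclidean distance 2.2361. For 5 points, brute-force pairwise comparison is shown above. For large n, the divide-and-conquer algorithm (sort by x, recurse on halves, check the dividing strip) achieves O(n log n).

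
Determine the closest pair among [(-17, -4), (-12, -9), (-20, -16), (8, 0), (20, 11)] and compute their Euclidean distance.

Computing all pairwise distances among 5 points:

d((-17, -4), (-12, -9)) = 7.0711 <-- minimum
d((-17, -4), (-20, -16)) = 12.3693
d((-17, -4), (8, 0)) = 25.318
d((-17, -4), (20, 11)) = 39.9249
d((-12, -9), (-20, -16)) = 10.6301
d((-12, -9), (8, 0)) = 21.9317
d((-12, -9), (20, 11)) = 37.7359
d((-20, -16), (8, 0)) = 32.249
d((-20, -16), (20, 11)) = 48.2597
d((8, 0), (20, 11)) = 16.2788

Closest pair: (-17, -4) and (-12, -9) with distance 7.0711

The closest pair is (-17, -4) and (-12, -9) with Euclidean distance 7.0711. For 5 points, brute-force pairwise comparison is shown above. For large n, the divide-and-conquer algorithm (sort by x, recurse on halves, check the dividing strip) achieves O(n log n).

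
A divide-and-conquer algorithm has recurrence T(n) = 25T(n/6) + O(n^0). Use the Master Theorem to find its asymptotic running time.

Master Theorem for T(n) = 25T(n/6) + O(n^0):

a = 25, b = 6, c = 0
log_b(a) = log_6(25) = 1.7965

Case 1: c = 0 < log_6(25) = 1.7965
T(n) = O(n^(log_6 25))

For T(n) = 25T(n/6) + O(n^0): log_6(25) = 1.7965. This is Case 1 of the Master Theorem (c < log_b(a), work dominated by leaves), giving O(n^(log_6 25)).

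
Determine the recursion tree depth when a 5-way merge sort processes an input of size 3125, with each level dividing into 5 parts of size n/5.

For divide and conquer with division factor 5:

Problem sizes at each level:
Level 0: 3125
Level 1: 625
Level 2: 125
Level 3: 25
Level 4: 5
Level 5: 1

The root is level 0 and the size-1 base case is level 5 (the tree spans levels 0 through 5, i.e. 6 levels counting the root), so the depth is the number of divisions: log_5(3125) = 5

The recursion tree depth is log_5(3125) = 5. At each level, the problem size is divided by 5, so it takes 5 divisions to reduce to a base case of size 1. The algorithm makes 5 recursive calls at each level.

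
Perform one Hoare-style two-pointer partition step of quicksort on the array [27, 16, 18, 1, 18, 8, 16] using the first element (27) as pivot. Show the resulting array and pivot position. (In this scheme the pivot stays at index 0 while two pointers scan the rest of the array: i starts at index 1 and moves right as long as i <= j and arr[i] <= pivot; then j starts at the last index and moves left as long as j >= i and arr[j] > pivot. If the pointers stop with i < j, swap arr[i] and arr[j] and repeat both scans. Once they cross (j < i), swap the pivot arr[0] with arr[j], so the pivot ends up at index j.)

Hoare-style two-pointer partition with pivot = 27:

Initial array: [27, 16, 18, 1, 18, 8, 16]

Pointers start at i = 1, j = 6.
i ends at 7, j ends at 6: the pointers have crossed (j < i), so scanning stops.

Swap pivot arr[0] with arr[6] to place pivot at position 6: [16, 16, 18, 1, 18, 8, 27]
Pivot position: 6

After partitioning with pivot 27, the array becomes [16, 16, 18, 1, 18, 8, 27]. The pivot is placed at index 6. All elements to the left of the pivot are <= 27, and all elements to the right are > 27.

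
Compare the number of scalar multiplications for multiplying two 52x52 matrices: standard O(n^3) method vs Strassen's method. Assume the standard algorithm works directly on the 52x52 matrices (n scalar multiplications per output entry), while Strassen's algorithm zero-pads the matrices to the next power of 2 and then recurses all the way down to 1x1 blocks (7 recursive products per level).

Matrix multiplication for 52x52 matrices:

Strassen's algorithm requires power-of-2 dimensions. Pad 52x52 to 64x64 (next power of 2).

Standard algorithm: 52^3 = 140608 multiplications
Strassen's algorithm: 7^(log2(64)) = 7^6 = 117649 multiplications
Savings: 140608 - 117649 = 22959 multiplications

Standard: 140608 multiplications (52^3). Strassen: 117649 multiplications (7^6, after padding to 64x64). Strassen reduces 8 recursive multiplications to 7 at each level.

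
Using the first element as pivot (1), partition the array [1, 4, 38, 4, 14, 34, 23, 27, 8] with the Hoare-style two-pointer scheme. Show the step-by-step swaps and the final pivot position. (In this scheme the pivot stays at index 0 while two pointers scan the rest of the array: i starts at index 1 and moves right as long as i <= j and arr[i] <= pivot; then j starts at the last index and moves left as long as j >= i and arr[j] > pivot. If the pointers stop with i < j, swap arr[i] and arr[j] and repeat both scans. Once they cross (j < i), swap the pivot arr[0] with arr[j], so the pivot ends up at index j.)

Hoare-style two-pointer partition with pivot = 1:

Initial array: [1, 4, 38, 4, 14, 34, 23, 27, 8]

Pointers start at i = 1, j = 8.
i ends at 1, j ends at 0: the pointers have crossed (j < i), so scanning stops.

j = 0, so swapping arr[0] with arr[j] leaves the pivot at position 0: [1, 4, 38, 4, 14, 34, 23, 27, 8]
Pivot position: 0

After partitioning with pivot 1, the array becomes [1, 4, 38, 4, 14, 34, 23, 27, 8]. The pivot is placed at index 0. All elements to the left of the pivot are <= 1, and all elements to the right are > 1.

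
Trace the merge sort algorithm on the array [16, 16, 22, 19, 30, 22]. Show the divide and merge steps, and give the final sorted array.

Merge sort trace:

Split: [16, 16, 22, 19, 30, 22] -> [16, 16, 22] and [19, 30, 22]
  Split: [16, 16, 22] -> [16] and [16, 22]
    Split: [16, 22] -> [16] and [22]
    Merge: [16] + [22] -> [16, 22]
  Merge: [16] + [16, 22] -> [16, 16, 22]
  Split: [19, 30, 22] -> [19] and [30, 22]
    Split: [30, 22] -> [30] and [22]
    Merge: [30] + [22] -> [22, 30]
  Merge: [19] + [22, 30] -> [19, 22, 30]
Merge: [16, 16, 22] + [19, 22, 30] -> [16, 16, 19, 22, 22, 30]

Final sorted array: [16, 16, 19, 22, 22, 30]

The merge sort proceeds by recursively splitting the array and merging sorted halves.
After all merges, the sorted array is [16, 16, 19, 22, 22, 30].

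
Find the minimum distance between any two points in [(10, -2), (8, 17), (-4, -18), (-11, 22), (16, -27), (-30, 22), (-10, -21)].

Computing all pairwise distances among 7 points:

d((10, -2), (8, 17)) = 19.105
d((10, -2), (-4, -18)) = 21.2603
d((10, -2), (-11, 22)) = 31.8904
d((10, -2), (16, -27)) = 25.7099
d((10, -2), (-30, 22)) = 46.6476
d((10, -2), (-10, -21)) = 27.5862
d((8, 17), (-4, -18)) = 37.0
d((8, 17), (-11, 22)) = 19.6469
d((8, 17), (16, -27)) = 44.7214
d((8, 17), (-30, 22)) = 38.3275
d((8, 17), (-10, -21)) = 42.0476
d((-4, -18), (-11, 22)) = 40.6079
d((-4, -18), (16, -27)) = 21.9317
d((-4, -18), (-30, 22)) = 47.7074
d((-4, -18), (-10, -21)) = 6.7082 <-- minimum
d((-11, 22), (16, -27)) = 55.9464
d((-11, 22), (-30, 22)) = 19.0
d((-11, 22), (-10, -21)) = 43.0116
d((16, -27), (-30, 22)) = 67.2086
d((16, -27), (-10, -21)) = 26.6833
d((-30, 22), (-10, -21)) = 47.4236

Closest pair: (-4, -18) and (-10, -21) with distance 6.7082

The closest pair is (-4, -18) and (-10, -21) with Euclidean distance 6.7082. For 7 points, brute-force pairwise comparison is shown above. For large n, the divide-and-conquer algorithm (sort by x, recurse on halves, check the dividing strip) achieves O(n log n).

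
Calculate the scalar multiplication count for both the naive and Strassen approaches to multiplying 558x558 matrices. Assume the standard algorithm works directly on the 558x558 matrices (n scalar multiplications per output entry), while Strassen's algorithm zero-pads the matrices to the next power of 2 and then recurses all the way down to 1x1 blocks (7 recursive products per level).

Matrix multiplication for 558x558 matrices:

Strassen's algorithm requires power-of-2 dimensions. Pad 558x558 to 1024x1024 (next power of 2).

Standard algorithm: 558^3 = 173741112 multiplications
Strassen's algorithm: 7^(log2(1024)) = 7^10 = 282475249 multiplications
Difference: 173741112 - 282475249 = -108734137 (Strassen uses MORE here due to padding overhead — for small or just-over-power-of-2 n, padding can outweigh the per-level savings)

Standard: 173741112 multiplications (558^3). Strassen: 282475249 multiplications (7^10, after padding to 1024x1024). Strassen reduces 8 recursive multiplications to 7 at each level.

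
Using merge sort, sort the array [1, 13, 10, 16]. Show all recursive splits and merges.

Merge sort trace:

Split: [1, 13, 10, 16] -> [1, 13] and [10, 16]
  Split: [1, 13] -> [1] and [13]
  Merge: [1] + [13] -> [1, 13]
  Split: [10, 16] -> [10] and [16]
  Merge: [10] + [16] -> [10, 16]
Merge: [1, 13] + [10, 16] -> [1, 10, 13, 16]

Final sorted array: [1, 10, 13, 16]

The merge sort proceeds by recursively splitting the array and merging sorted halves.
After all merges, the sorted array is [1, 10, 13, 16].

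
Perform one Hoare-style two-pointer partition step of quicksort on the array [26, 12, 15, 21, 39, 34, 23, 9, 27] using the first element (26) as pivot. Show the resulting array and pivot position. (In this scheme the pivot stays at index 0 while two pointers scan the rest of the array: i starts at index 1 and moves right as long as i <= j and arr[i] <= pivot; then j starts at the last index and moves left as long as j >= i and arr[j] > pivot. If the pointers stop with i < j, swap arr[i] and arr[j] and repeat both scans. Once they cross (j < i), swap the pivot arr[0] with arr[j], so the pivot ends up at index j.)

Hoare-style two-pointer partition with pivot = 26:

Initial array: [26, 12, 15, 21, 39, 34, 23, 9, 27]

Pointers start at i = 1, j = 8.
i stops at index 4 (arr[4]=39 > 26), j stops at index 7 (arr[7]=9 <= 26): swap arr[4] and arr[7], array becomes [26, 12, 15, 21, 9, 34, 23, 39, 27]
i stops at index 5 (arr[5]=34 > 26), j stops at index 6 (arr[6]=23 <= 26): swap arr[5] and arr[6], array becomes [26, 12, 15, 21, 9, 23, 34, 39, 27]
i ends at 6, j ends at 5: the pointers have crossed (j < i), so scanning stops.

Swap pivot arr[0] with arr[5] to place pivot at position 5: [23, 12, 15, 21, 9, 26, 34, 39, 27]
Pivot position: 5

After partitioning with pivot 26, the array becomes [23, 12, 15, 21, 9, 26, 34, 39, 27]. The pivot is placed at index 5. All elements to the left of the pivot are <= 26, and all elements to the right are > 26.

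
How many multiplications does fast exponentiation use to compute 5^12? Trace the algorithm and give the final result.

Computing 5^12 by squaring (build up from 5^1; each line after the first costs one multiplication):

5^1 = 5
5^2 = (5^1)^2 = 5^2 = 25
5^3 = 5 * 5^2 = 5 * 25 = 125
5^6 = (5^3)^2 = 125^2 = 15625
5^12 = (5^6)^2 = 15625^2 = 244140625

Result: 244140625
Multiplications needed: 4 (4 lines after 5^1)

5^12 = 244140625. Using exponentiation by squaring, this requires 4 multiplications. The key idea: if the exponent is even, square the half-power; if odd, multiply by the base once.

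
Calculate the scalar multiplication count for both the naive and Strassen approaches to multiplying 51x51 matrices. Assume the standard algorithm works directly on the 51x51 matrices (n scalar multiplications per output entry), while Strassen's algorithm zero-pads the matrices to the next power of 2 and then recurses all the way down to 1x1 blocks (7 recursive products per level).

Matrix multiplication for 51x51 matrices:

Strassen's algorithm requires power-of-2 dimensions. Pad 51x51 to 64x64 (next power of 2).

Standard algorithm: 51^3 = 132651 multiplications
Strassen's algorithm: 7^(log2(64)) = 7^6 = 117649 multiplications
Savings: 132651 - 117649 = 15002 multiplications

Standard: 132651 multiplications (51^3). Strassen: 117649 multiplications (7^6, after padding to 64x64). Strassen reduces 8 recursive multiplications to 7 at each level.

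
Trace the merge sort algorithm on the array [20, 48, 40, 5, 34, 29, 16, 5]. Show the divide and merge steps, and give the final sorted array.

Merge sort trace:

Split: [20, 48, 40, 5, 34, 29, 16, 5] -> [20, 48, 40, 5] and [34, 29, 16, 5]
  Split: [20, 48, 40, 5] -> [20, 48] and [40, 5]
    Split: [20, 48] -> [20] and [48]
    Merge: [20] + [48] -> [20, 48]
    Split: [40, 5] -> [40] and [5]
    Merge: [40] + [5] -> [5, 40]
  Merge: [20, 48] + [5, 40] -> [5, 20, 40, 48]
  Split: [34, 29, 16, 5] -> [34, 29] and [16, 5]
    Split: [34, 29] -> [34] and [29]
    Merge: [34] + [29] -> [29, 34]
    Split: [16, 5] -> [16] and [5]
    Merge: [16] + [5] -> [5, 16]
  Merge: [29, 34] + [5, 16] -> [5, 16, 29, 34]
Merge: [5, 20, 40, 48] + [5, 16, 29, 34] -> [5, 5, 16, 20, 29, 34, 40, 48]

Final sorted array: [5, 5, 16, 20, 29, 34, 40, 48]

The merge sort proceeds by recursively splitting the array and merging sorted halves.
After all merges, the sorted array is [5, 5, 16, 20, 29, 34, 40, 48].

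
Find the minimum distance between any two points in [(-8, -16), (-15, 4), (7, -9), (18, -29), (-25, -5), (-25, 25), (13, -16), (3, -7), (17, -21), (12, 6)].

Computing all pairwise distances among 10 points:

d((-8, -16), (-15, 4)) = 21.1896
d((-8, -16), (7, -9)) = 16.5529
d((-8, -16), (18, -29)) = 29.0689
d((-8, -16), (-25, -5)) = 20.2485
d((-8, -16), (-25, 25)) = 44.3847
d((-8, -16), (13, -16)) = 21.0
d((-8, -16), (3, -7)) = 14.2127
d((-8, -16), (17, -21)) = 25.4951
d((-8, -16), (12, 6)) = 29.7321
d((-15, 4), (7, -9)) = 25.5539
d((-15, 4), (18, -29)) = 46.669
d((-15, 4), (-25, -5)) = 13.4536
d((-15, 4), (-25, 25)) = 23.2594
d((-15, 4), (13, -16)) = 34.4093
d((-15, 4), (3, -7)) = 21.095
d((-15, 4), (17, -21)) = 40.6079
d((-15, 4), (12, 6)) = 27.074
d((7, -9), (18, -29)) = 22.8254
d((7, -9), (-25, -5)) = 32.249
d((7, -9), (-25, 25)) = 46.6905
d((7, -9), (13, -16)) = 9.2195
d((7, -9), (3, -7)) = 4.4721 <-- minimum
d((7, -9), (17, -21)) = 15.6205
d((7, -9), (12, 6)) = 15.8114
d((18, -29), (-25, -5)) = 49.2443
d((18, -29), (-25, 25)) = 69.029
d((18, -29), (13, -16)) = 13.9284
d((18, -29), (3, -7)) = 26.6271
d((18, -29), (17, -21)) = 8.0623
d((18, -29), (12, 6)) = 35.5106
d((-25, -5), (-25, 25)) = 30.0
d((-25, -5), (13, -16)) = 39.5601
d((-25, -5), (3, -7)) = 28.0713
d((-25, -5), (17, -21)) = 44.9444
d((-25, -5), (12, 6)) = 38.6005
d((-25, 25), (13, -16)) = 55.9017
d((-25, 25), (3, -7)) = 42.5206
d((-25, 25), (17, -21)) = 62.2896
d((-25, 25), (12, 6)) = 41.5933
d((13, -16), (3, -7)) = 13.4536
d((13, -16), (17, -21)) = 6.4031
d((13, -16), (12, 6)) = 22.0227
d((3, -7), (17, -21)) = 19.799
d((3, -7), (12, 6)) = 15.8114
d((17, -21), (12, 6)) = 27.4591

Closest pair: (7, -9) and (3, -7) with distance 4.4721

The closest pair is (7, -9) and (3, -7) with Euclidean distance 4.4721. For 10 points, brute-force pairwise comparison is shown above. For large n, the divide-and-conquer algorithm (sort by x, recurse on halves, check the dividing strip) achieves O(n log n).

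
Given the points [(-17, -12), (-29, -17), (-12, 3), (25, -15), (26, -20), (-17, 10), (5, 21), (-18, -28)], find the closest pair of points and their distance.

Computing all pairwise distances among 8 points:

d((-17, -12), (-29, -17)) = 13.0
d((-17, -12), (-12, 3)) = 15.8114
d((-17, -12), (25, -15)) = 42.107
d((-17, -12), (26, -20)) = 43.7379
d((-17, -12), (-17, 10)) = 22.0
d((-17, -12), (5, 21)) = 39.6611
d((-17, -12), (-18, -28)) = 16.0312
d((-29, -17), (-12, 3)) = 26.2488
d((-29, -17), (25, -15)) = 54.037
d((-29, -17), (26, -20)) = 55.0818
d((-29, -17), (-17, 10)) = 29.5466
d((-29, -17), (5, 21)) = 50.9902
d((-29, -17), (-18, -28)) = 15.5563
d((-12, 3), (25, -15)) = 41.1461
d((-12, 3), (26, -20)) = 44.4185
d((-12, 3), (-17, 10)) = 8.6023
d((-12, 3), (5, 21)) = 24.7588
d((-12, 3), (-18, -28)) = 31.5753
d((25, -15), (26, -20)) = 5.099 <-- minimum
d((25, -15), (-17, 10)) = 48.8774
d((25, -15), (5, 21)) = 41.1825
d((25, -15), (-18, -28)) = 44.9222
d((26, -20), (-17, 10)) = 52.4309
d((26, -20), (5, 21)) = 46.0652
d((26, -20), (-18, -28)) = 44.7214
d((-17, 10), (5, 21)) = 24.5967
d((-17, 10), (-18, -28)) = 38.0132
d((5, 21), (-18, -28)) = 54.1295

Closest pair: (25, -15) and (26, -20) with distance 5.099

The closest pair is (25, -15) and (26, -20) with Euclidean distance 5.099. For 8 points, brute-force pairwise comparison is shown above. For large n, the divide-and-conquer algorithm (sort by x, recurse on halves, check the dividing strip) achieves O(n log n).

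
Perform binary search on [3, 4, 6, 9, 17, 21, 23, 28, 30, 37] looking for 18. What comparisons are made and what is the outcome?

Binary search for 18 in [3, 4, 6, 9, 17, 21, 23, 28, 30, 37]:

lo=0, hi=9, mid=4, arr[mid]=17 -> 17 < 18, search right half
lo=5, hi=9, mid=7, arr[mid]=28 -> 28 > 18, search left half
lo=5, hi=6, mid=5, arr[mid]=21 -> 21 > 18, search left half
lo=5 > hi=4, target 18 not found

Binary search determines that 18 is not in the array after 3 comparisons. The search space was exhausted without finding the target.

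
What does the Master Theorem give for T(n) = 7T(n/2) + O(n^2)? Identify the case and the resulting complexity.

Master Theorem for T(n) = 7T(n/2) + O(n^2):

a = 7, b = 2, c = 2
log_b(a) = log_2(7) = 2.8074

Case 1: c = 2 < log_2(7) = 2.8074
T(n) = O(n^(log_2 7))

For T(n) = 7T(n/2) + O(n^2): log_2(7) = 2.8074. This is Case 1 of the Master Theorem (c < log_b(a), work dominated by leaves), giving O(n^(log_2 7)).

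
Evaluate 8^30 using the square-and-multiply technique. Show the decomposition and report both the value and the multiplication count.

Computing 8^30 by squaring (build up from 8^1; each line after the first costs one multiplication):

8^1 = 8
8^2 = (8^1)^2 = 8^2 = 64
8^3 = 8 * 8^2 = 8 * 64 = 512
8^6 = (8^3)^2 = 512^2 = 262144
8^7 = 8 * 8^6 = 8 * 262144 = 2097152
8^14 = (8^7)^2 = 2097152^2 = 4398046511104
8^15 = 8 * 8^14 = 8 * 4398046511104 = 35184372088832
8^30 = (8^15)^2 = 35184372088832^2 = 1237940039285380274899124224

Result: 1237940039285380274899124224
Multiplications needed: 7 (7 lines after 8^1)

8^30 = 1237940039285380274899124224. Using exponentiation by squaring, this requires 7 multiplications. The key idea: if the exponent is even, square the half-power; if odd, multiply by the base once.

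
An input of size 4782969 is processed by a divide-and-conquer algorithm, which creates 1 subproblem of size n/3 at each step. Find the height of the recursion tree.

For divide and conquer with division factor 3:

Problem sizes at each level:
Level 0: 4782969
Level 1: 1594323
Level 2: 531441
Level 3: 177147
Level 4: 59049
Level 5: 19683
Level 6: 6561
Level 7: 2187
Level 8: 729
Level 9: 243
Level 10: 81
Level 11: 27
Level 12: 9
Level 13: 3
Level 14: 1

The root is level 0 and the size-1 base case is level 14 (the tree spans levels 0 through 14, i.e. 15 levels counting the root), so the depth is the number of divisions: log_3(4782969) = 14

The recursion tree depth is log_3(4782969) = 14. At each level, the problem size is divided by 3, so it takes 14 divisions to reduce to a base case of size 1. The algorithm makes 1 recursive call at each level.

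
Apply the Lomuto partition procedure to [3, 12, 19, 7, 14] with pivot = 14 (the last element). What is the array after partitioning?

Lomuto partition with pivot = 14:

Initial array: [3, 12, 19, 7, 14]

arr[0]=3 <= 14: swap with position 0, array becomes [3, 12, 19, 7, 14]
arr[1]=12 <= 14: swap with position 1, array becomes [3, 12, 19, 7, 14]
arr[2]=19 > 14: no swap
arr[3]=7 <= 14: swap with position 2, array becomes [3, 12, 7, 19, 14]

Place pivot at position 3: [3, 12, 7, 14, 19]
Pivot position: 3

After partitioning with pivot 14, the array becomes [3, 12, 7, 14, 19]. The pivot is placed at index 3. All elements to the left of the pivot are <= 14, and all elements to the right are > 14.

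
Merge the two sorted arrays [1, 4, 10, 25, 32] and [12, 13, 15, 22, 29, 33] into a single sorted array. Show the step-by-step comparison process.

Merging process:

Compare 1 vs 12: take 1 from left. Merged: [1]
Compare 4 vs 12: take 4 from left. Merged: [1, 4]
Compare 10 vs 12: take 10 from left. Merged: [1, 4, 10]
Compare 25 vs 12: take 12 from right. Merged: [1, 4, 10, 12]
Compare 25 vs 13: take 13 from right. Merged: [1, 4, 10, 12, 13]
Compare 25 vs 15: take 15 from right. Merged: [1, 4, 10, 12, 13, 15]
Compare 25 vs 22: take 22 from right. Merged: [1, 4, 10, 12, 13, 15, 22]
Compare 25 vs 29: take 25 from left. Merged: [1, 4, 10, 12, 13, 15, 22, 25]
Compare 32 vs 29: take 29 from right. Merged: [1, 4, 10, 12, 13, 15, 22, 25, 29]
Compare 32 vs 33: take 32 from left. Merged: [1, 4, 10, 12, 13, 15, 22, 25, 29, 32]
Append remaining from right: [33]. Merged: [1, 4, 10, 12, 13, 15, 22, 25, 29, 32, 33]

Final merged array: [1, 4, 10, 12, 13, 15, 22, 25, 29, 32, 33]
Total comparisons: 10

The merged array is [1, 4, 10, 12, 13, 15, 22, 25, 29, 32, 33], requiring 10 comparisons. The merge step runs in O(n) time where n is the total number of elements.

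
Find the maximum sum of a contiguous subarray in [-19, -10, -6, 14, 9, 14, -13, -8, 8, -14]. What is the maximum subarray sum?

Using Kadane's algorithm on [-19, -10, -6, 14, 9, 14, -13, -8, 8, -14]:

Scanning through the array:
Position 1 (value -10): max_ending_here = -10, max_so_far = -10
Position 2 (value -6): max_ending_here = -6, max_so_far = -6
Position 3 (value 14): max_ending_here = 14, max_so_far = 14
Position 4 (value 9): max_ending_here = 23, max_so_far = 23
Position 5 (value 14): max_ending_here = 37, max_so_far = 37
Position 6 (value -13): max_ending_here = 24, max_so_far = 37
Position 7 (value -8): max_ending_here = 16, max_so_far = 37
Position 8 (value 8): max_ending_here = 24, max_so_far = 37
Position 9 (value -14): max_ending_here = 10, max_so_far = 37

Maximum subarray: [14, 9, 14]
Maximum sum: 37

The maximum subarray is [14, 9, 14] with sum 37. This subarray runs from index 3 to index 5.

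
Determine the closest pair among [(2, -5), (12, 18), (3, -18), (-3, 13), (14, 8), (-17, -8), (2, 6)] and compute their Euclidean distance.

Computing all pairwise distances among 7 points:

d((2, -5), (12, 18)) = 25.0799
d((2, -5), (3, -18)) = 13.0384
d((2, -5), (-3, 13)) = 18.6815
d((2, -5), (14, 8)) = 17.6918
d((2, -5), (-17, -8)) = 19.2354
d((2, -5), (2, 6)) = 11.0
d((12, 18), (3, -18)) = 37.108
d((12, 18), (-3, 13)) = 15.8114
d((12, 18), (14, 8)) = 10.198
d((12, 18), (-17, -8)) = 38.9487
d((12, 18), (2, 6)) = 15.6205
d((3, -18), (-3, 13)) = 31.5753
d((3, -18), (14, 8)) = 28.2312
d((3, -18), (-17, -8)) = 22.3607
d((3, -18), (2, 6)) = 24.0208
d((-3, 13), (14, 8)) = 17.72
d((-3, 13), (-17, -8)) = 25.2389
d((-3, 13), (2, 6)) = 8.6023 <-- minimum
d((14, 8), (-17, -8)) = 34.8855
d((14, 8), (2, 6)) = 12.1655
d((-17, -8), (2, 6)) = 23.6008

Closest pair: (-3, 13) and (2, 6) with distance 8.6023

The closest pair is (-3, 13) and (2, 6) with Euclidean distance 8.6023. For 7 points, brute-force pairwise comparison is shown above. For large n, the divide-and-conquer algorithm (sort by x, recurse on halves, check the dividing strip) achieves O(n log n).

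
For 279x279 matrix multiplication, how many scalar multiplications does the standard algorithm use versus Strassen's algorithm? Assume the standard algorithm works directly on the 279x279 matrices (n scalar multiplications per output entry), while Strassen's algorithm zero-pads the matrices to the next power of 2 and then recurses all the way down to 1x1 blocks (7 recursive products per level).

Matrix multiplication for 279x279 matrices:

Strassen's algorithm requires power-of-2 dimensions. Pad 279x279 to 512x512 (next power of 2).

Standard algorithm: 279^3 = 21717639 multiplications
Strassen's algorithm: 7^(log2(512)) = 7^9 = 40353607 multiplications
Difference: 21717639 - 40353607 = -18635968 (Strassen uses MORE here due to padding overhead — for small or just-over-power-of-2 n, padding can outweigh the per-level savings)

Standard: 21717639 multiplications (279^3). Strassen: 40353607 multiplications (7^9, after padding to 512x512). Strassen reduces 8 recursive multiplications to 7 at each level.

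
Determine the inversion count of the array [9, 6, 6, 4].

Finding inversions in [9, 6, 6, 4]:

(0, 1): arr[0]=9 > arr[1]=6
(0, 2): arr[0]=9 > arr[2]=6
(0, 3): arr[0]=9 > arr[3]=4
(1, 3): arr[1]=6 > arr[3]=4
(2, 3): arr[2]=6 > arr[3]=4

Total inversions: 5

The array has 5 inversion(s): (0,1), (0,2), (0,3), (1,3), (2,3). Each pair (i,j) satisfies i < j and arr[i] > arr[j].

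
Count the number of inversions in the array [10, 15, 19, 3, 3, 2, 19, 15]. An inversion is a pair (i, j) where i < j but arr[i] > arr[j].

Finding inversions in [10, 15, 19, 3, 3, 2, 19, 15]:

(0, 3): arr[0]=10 > arr[3]=3
(0, 4): arr[0]=10 > arr[4]=3
(0, 5): arr[0]=10 > arr[5]=2
(1, 3): arr[1]=15 > arr[3]=3
(1, 4): arr[1]=15 > arr[4]=3
(1, 5): arr[1]=15 > arr[5]=2
(2, 3): arr[2]=19 > arr[3]=3
(2, 4): arr[2]=19 > arr[4]=3
(2, 5): arr[2]=19 > arr[5]=2
(2, 7): arr[2]=19 > arr[7]=15
(3, 5): arr[3]=3 > arr[5]=2
(4, 5): arr[4]=3 > arr[5]=2
(6, 7): arr[6]=19 > arr[7]=15

Total inversions: 13

The array has 13 inversion(s): (0,3), (0,4), (0,5), (1,3), (1,4), (1,5), (2,3), (2,4), (2,5), (2,7), (3,5), (4,5), (6,7). Each pair (i,j) satisfies i < j and arr[i] > arr[j].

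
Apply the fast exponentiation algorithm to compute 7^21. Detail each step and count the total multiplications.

Computing 7^21 by squaring (build up from 7^1; each line after the first costs one multiplication):

7^1 = 7
7^2 = (7^1)^2 = 7^2 = 49
7^4 = (7^2)^2 = 49^2 = 2401
7^5 = 7 * 7^4 = 7 * 2401 = 16807
7^10 = (7^5)^2 = 16807^2 = 282475249
7^20 = (7^10)^2 = 282475249^2 = 79792266297612001
7^21 = 7 * 7^20 = 7 * 79792266297612001 = 558545864083284007

Result: 558545864083284007
Multiplications needed: 6 (6 lines after 7^1)

7^21 = 558545864083284007. Using exponentiation by squaring, this requires 6 multiplications. The key idea: if the exponent is even, square the half-power; if odd, multiply by the base once.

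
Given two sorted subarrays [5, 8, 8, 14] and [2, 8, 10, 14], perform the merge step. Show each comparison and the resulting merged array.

Merging process:

Compare 5 vs 2: take 2 from right. Merged: [2]
Compare 5 vs 8: take 5 from left. Merged: [2, 5]
Compare 8 vs 8: take 8 from left. Merged: [2, 5, 8]
Compare 8 vs 8: take 8 from left. Merged: [2, 5, 8, 8]
Compare 14 vs 8: take 8 from right. Merged: [2, 5, 8, 8, 8]
Compare 14 vs 10: take 10 from right. Merged: [2, 5, 8, 8, 8, 10]
Compare 14 vs 14: take 14 from left. Merged: [2, 5, 8, 8, 8, 10, 14]
Append remaining from right: [14]. Merged: [2, 5, 8, 8, 8, 10, 14, 14]

Final merged array: [2, 5, 8, 8, 8, 10, 14, 14]
Total comparisons: 7

The merged array is [2, 5, 8, 8, 8, 10, 14, 14], requiring 7 comparisons. The merge step runs in O(n) time where n is the total number of elements.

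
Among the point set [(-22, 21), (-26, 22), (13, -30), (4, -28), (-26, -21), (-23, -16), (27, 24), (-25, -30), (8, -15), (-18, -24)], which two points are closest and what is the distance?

Computing all pairwise distances among 10 points:

d((-22, 21), (-26, 22)) = 4.1231 <-- minimum
d((-22, 21), (13, -30)) = 61.8547
d((-22, 21), (4, -28)) = 55.4707
d((-22, 21), (-26, -21)) = 42.19
d((-22, 21), (-23, -16)) = 37.0135
d((-22, 21), (27, 24)) = 49.0918
d((-22, 21), (-25, -30)) = 51.0882
d((-22, 21), (8, -15)) = 46.8615
d((-22, 21), (-18, -24)) = 45.1774
d((-26, 22), (13, -30)) = 65.0
d((-26, 22), (4, -28)) = 58.3095
d((-26, 22), (-26, -21)) = 43.0
d((-26, 22), (-23, -16)) = 38.1182
d((-26, 22), (27, 24)) = 53.0377
d((-26, 22), (-25, -30)) = 52.0096
d((-26, 22), (8, -15)) = 50.2494
d((-26, 22), (-18, -24)) = 46.6905
d((13, -30), (4, -28)) = 9.2195
d((13, -30), (-26, -21)) = 40.025
d((13, -30), (-23, -16)) = 38.6264
d((13, -30), (27, 24)) = 55.7853
d((13, -30), (-25, -30)) = 38.0
d((13, -30), (8, -15)) = 15.8114
d((13, -30), (-18, -24)) = 31.5753
d((4, -28), (-26, -21)) = 30.8058
d((4, -28), (-23, -16)) = 29.5466
d((4, -28), (27, 24)) = 56.8595
d((4, -28), (-25, -30)) = 29.0689
d((4, -28), (8, -15)) = 13.6015
d((4, -28), (-18, -24)) = 22.3607
d((-26, -21), (-23, -16)) = 5.831
d((-26, -21), (27, 24)) = 69.527
d((-26, -21), (-25, -30)) = 9.0554
d((-26, -21), (8, -15)) = 34.5254
d((-26, -21), (-18, -24)) = 8.544
d((-23, -16), (27, 24)) = 64.0312
d((-23, -16), (-25, -30)) = 14.1421
d((-23, -16), (8, -15)) = 31.0161
d((-23, -16), (-18, -24)) = 9.434
d((27, 24), (-25, -30)) = 74.9667
d((27, 24), (8, -15)) = 43.382
d((27, 24), (-18, -24)) = 65.7951
d((-25, -30), (8, -15)) = 36.2491
d((-25, -30), (-18, -24)) = 9.2195
d((8, -15), (-18, -24)) = 27.5136

Closest pair: (-22, 21) and (-26, 22) with distance 4.1231

The closest pair is (-22, 21) and (-26, 22) with Euclidean distance 4.1231. For 10 points, brute-force pairwise comparison is shown above. For large n, the divide-and-conquer algorithm (sort by x, recurse on halves, check the dividing strip) achieves O(n log n).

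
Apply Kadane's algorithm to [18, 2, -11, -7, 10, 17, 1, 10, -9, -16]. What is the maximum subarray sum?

Using Kadane's algorithm on [18, 2, -11, -7, 10, 17, 1, 10, -9, -16]:

Scanning through the array:
Position 1 (value 2): max_ending_here = 20, max_so_far = 20
Position 2 (value -11): max_ending_here = 9, max_so_far = 20
Position 3 (value -7): max_ending_here = 2, max_so_far = 20
Position 4 (value 10): max_ending_here = 12, max_so_far = 20
Position 5 (value 17): max_ending_here = 29, max_so_far = 29
Position 6 (value 1): max_ending_here = 30, max_so_far = 30
Position 7 (value 10): max_ending_here = 40, max_so_far = 40
Position 8 (value -9): max_ending_here = 31, max_so_far = 40
Position 9 (value -16): max_ending_here = 15, max_so_far = 40

Maximum subarray: [18, 2, -11, -7, 10, 17, 1, 10]
Maximum sum: 40

The maximum subarray is [18, 2, -11, -7, 10, 17, 1, 10] with sum 40. This subarray runs from index 0 to index 7.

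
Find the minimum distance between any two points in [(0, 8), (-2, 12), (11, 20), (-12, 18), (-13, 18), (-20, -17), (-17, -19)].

Computing all pairwise distances among 7 points:

d((0, 8), (-2, 12)) = 4.4721
d((0, 8), (11, 20)) = 16.2788
d((0, 8), (-12, 18)) = 15.6205
d((0, 8), (-13, 18)) = 16.4012
d((0, 8), (-20, -17)) = 32.0156
d((0, 8), (-17, -19)) = 31.9061
d((-2, 12), (11, 20)) = 15.2643
d((-2, 12), (-12, 18)) = 11.6619
d((-2, 12), (-13, 18)) = 12.53
d((-2, 12), (-20, -17)) = 34.1321
d((-2, 12), (-17, -19)) = 34.4384
d((11, 20), (-12, 18)) = 23.0868
d((11, 20), (-13, 18)) = 24.0832
d((11, 20), (-20, -17)) = 48.2701
d((11, 20), (-17, -19)) = 48.0104
d((-12, 18), (-13, 18)) = 1.0 <-- minimum
d((-12, 18), (-20, -17)) = 35.9026
d((-12, 18), (-17, -19)) = 37.3363
d((-13, 18), (-20, -17)) = 35.6931
d((-13, 18), (-17, -19)) = 37.2156
d((-20, -17), (-17, -19)) = 3.6056

Closest pair: (-12, 18) and (-13, 18) with distance 1.0

The closest pair is (-12, 18) and (-13, 18) with Euclidean distance 1.0. For 7 points, brute-force pairwise comparison is shown above. For large n, the divide-and-conquer algorithm (sort by x, recurse on halves, check the dividing strip) achieves O(n log n).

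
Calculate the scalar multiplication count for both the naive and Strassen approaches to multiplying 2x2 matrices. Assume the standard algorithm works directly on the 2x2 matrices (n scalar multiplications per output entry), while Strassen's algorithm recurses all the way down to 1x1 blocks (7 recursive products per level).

Matrix multiplication for 2x2 matrices:

Standard algorithm: 2^3 = 8 multiplications
Strassen's algorithm: 7^(log2(2)) = 7^1 = 7 multiplications
Savings: 8 - 7 = 1 multiplications

Standard: 8 multiplications (2^3). Strassen: 7 multiplications (7^1). Strassen reduces 8 recursive multiplications to 7 at each level.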